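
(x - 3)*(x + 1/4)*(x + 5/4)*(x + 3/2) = x^4 - 103*x^2/16 - 231*x/32 - 45/32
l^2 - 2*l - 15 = (l - 5)*(l + 3)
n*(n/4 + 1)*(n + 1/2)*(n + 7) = n^4/4 + 23*n^3/8 + 67*n^2/8 + 7*n/2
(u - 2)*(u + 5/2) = u^2 + u/2 - 5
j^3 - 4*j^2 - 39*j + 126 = (j - 7)*(j - 3)*(j + 6)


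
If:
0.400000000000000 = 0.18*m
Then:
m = 2.22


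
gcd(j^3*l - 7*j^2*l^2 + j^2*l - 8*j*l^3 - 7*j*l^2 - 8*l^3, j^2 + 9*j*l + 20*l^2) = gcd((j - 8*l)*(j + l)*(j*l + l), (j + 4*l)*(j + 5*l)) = 1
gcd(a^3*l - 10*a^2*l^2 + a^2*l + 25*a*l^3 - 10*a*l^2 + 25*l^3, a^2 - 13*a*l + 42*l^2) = 1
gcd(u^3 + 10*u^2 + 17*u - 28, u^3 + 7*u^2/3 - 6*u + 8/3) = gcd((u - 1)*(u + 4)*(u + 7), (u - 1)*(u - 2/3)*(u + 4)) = u^2 + 3*u - 4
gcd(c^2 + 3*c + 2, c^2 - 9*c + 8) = 1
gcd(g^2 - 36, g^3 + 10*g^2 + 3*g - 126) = g + 6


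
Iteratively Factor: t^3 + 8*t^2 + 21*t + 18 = (t + 3)*(t^2 + 5*t + 6) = (t + 3)^2*(t + 2)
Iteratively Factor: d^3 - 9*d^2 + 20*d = (d - 4)*(d^2 - 5*d) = d*(d - 4)*(d - 5)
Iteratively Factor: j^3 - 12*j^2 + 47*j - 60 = (j - 4)*(j^2 - 8*j + 15) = (j - 5)*(j - 4)*(j - 3)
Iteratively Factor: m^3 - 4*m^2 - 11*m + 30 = (m + 3)*(m^2 - 7*m + 10) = (m - 2)*(m + 3)*(m - 5)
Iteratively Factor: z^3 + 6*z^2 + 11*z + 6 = (z + 2)*(z^2 + 4*z + 3) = (z + 1)*(z + 2)*(z + 3)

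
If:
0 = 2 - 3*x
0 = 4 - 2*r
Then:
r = 2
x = 2/3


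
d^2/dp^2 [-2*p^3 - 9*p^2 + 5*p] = -12*p - 18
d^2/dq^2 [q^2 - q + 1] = 2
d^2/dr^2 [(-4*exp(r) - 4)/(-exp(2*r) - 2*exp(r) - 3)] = 4*(exp(4*r) + 2*exp(3*r) - 12*exp(2*r) - 14*exp(r) + 3)*exp(r)/(exp(6*r) + 6*exp(5*r) + 21*exp(4*r) + 44*exp(3*r) + 63*exp(2*r) + 54*exp(r) + 27)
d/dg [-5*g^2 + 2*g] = 2 - 10*g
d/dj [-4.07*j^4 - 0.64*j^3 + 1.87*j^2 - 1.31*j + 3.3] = -16.28*j^3 - 1.92*j^2 + 3.74*j - 1.31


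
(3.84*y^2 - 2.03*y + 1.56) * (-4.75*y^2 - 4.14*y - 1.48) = -18.24*y^4 - 6.2551*y^3 - 4.689*y^2 - 3.454*y - 2.3088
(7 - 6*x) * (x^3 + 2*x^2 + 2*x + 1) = -6*x^4 - 5*x^3 + 2*x^2 + 8*x + 7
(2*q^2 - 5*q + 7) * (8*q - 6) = 16*q^3 - 52*q^2 + 86*q - 42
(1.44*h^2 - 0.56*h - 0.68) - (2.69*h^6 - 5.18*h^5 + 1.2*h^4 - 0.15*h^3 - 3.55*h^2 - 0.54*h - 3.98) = -2.69*h^6 + 5.18*h^5 - 1.2*h^4 + 0.15*h^3 + 4.99*h^2 - 0.02*h + 3.3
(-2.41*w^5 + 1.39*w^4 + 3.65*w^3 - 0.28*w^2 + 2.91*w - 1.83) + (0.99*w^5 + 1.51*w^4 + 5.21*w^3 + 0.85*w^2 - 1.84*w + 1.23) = -1.42*w^5 + 2.9*w^4 + 8.86*w^3 + 0.57*w^2 + 1.07*w - 0.6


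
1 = 1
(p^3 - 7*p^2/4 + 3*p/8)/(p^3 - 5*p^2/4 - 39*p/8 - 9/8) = p*(-8*p^2 + 14*p - 3)/(-8*p^3 + 10*p^2 + 39*p + 9)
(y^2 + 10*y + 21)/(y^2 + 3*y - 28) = (y + 3)/(y - 4)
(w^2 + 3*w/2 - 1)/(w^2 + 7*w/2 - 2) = (w + 2)/(w + 4)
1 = 1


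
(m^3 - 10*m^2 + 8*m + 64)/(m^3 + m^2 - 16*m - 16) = (m^2 - 6*m - 16)/(m^2 + 5*m + 4)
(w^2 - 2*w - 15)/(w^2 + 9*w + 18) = (w - 5)/(w + 6)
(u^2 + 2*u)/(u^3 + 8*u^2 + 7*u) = (u + 2)/(u^2 + 8*u + 7)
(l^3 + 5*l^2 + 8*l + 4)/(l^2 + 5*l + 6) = (l^2 + 3*l + 2)/(l + 3)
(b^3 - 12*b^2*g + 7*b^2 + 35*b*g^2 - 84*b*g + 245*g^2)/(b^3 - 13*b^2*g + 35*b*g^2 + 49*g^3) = (b^2 - 5*b*g + 7*b - 35*g)/(b^2 - 6*b*g - 7*g^2)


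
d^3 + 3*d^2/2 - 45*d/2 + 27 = (d - 3)*(d - 3/2)*(d + 6)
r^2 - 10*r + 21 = (r - 7)*(r - 3)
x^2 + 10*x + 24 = (x + 4)*(x + 6)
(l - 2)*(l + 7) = l^2 + 5*l - 14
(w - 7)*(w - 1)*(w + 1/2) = w^3 - 15*w^2/2 + 3*w + 7/2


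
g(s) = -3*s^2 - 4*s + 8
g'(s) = -6*s - 4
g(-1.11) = 8.74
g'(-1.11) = 2.66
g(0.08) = 7.66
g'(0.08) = -4.48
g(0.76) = 3.23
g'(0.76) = -8.56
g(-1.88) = 4.92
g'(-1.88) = 7.28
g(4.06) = -57.69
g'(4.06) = -28.36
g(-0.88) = 9.20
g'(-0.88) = 1.28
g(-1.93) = 4.55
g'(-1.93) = 7.58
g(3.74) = -48.92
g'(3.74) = -26.44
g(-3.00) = -7.00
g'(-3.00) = 14.00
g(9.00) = -271.00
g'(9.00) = -58.00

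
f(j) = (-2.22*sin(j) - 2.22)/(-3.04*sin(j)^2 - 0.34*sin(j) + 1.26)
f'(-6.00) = -8.76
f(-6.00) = -3.06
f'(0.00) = -2.24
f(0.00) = -1.76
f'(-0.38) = 0.52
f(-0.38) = -1.44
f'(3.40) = 0.40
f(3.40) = -1.44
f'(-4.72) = -0.04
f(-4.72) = 2.09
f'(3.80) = -15.84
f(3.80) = -2.61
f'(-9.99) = 253.55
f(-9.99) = -16.56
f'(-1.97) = -1.21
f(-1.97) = 0.17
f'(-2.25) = -18.03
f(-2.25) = 1.56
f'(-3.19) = 2.76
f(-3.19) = -1.88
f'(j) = (6.08*sin(j)*cos(j) + 0.34*cos(j))*(-2.22*sin(j) - 2.22)/(-3.04*sin(j)^2 - 0.34*sin(j) + 1.26)^2 - 2.22*cos(j)/(-3.04*sin(j)^2 - 0.34*sin(j) + 1.26) = 2.22*(-6.08*sin(j) + 1.52*cos(2*j) - 3.12)*cos(j)/(3.04*sin(j)^2 + 0.34*sin(j) - 1.26)^2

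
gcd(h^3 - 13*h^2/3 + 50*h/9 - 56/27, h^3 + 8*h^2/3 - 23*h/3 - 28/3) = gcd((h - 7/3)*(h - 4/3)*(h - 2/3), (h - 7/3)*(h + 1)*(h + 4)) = h - 7/3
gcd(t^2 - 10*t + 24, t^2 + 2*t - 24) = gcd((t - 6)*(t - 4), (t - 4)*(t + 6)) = t - 4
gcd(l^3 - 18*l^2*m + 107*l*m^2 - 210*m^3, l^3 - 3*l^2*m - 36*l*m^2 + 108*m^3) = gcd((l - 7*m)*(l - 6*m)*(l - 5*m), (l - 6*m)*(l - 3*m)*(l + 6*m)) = l - 6*m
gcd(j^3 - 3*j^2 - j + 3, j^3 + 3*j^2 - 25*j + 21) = j^2 - 4*j + 3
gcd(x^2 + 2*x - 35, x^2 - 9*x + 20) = x - 5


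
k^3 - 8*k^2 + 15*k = k*(k - 5)*(k - 3)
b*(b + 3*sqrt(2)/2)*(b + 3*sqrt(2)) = b^3 + 9*sqrt(2)*b^2/2 + 9*b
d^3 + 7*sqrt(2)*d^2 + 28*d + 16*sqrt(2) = (d + sqrt(2))*(d + 2*sqrt(2))*(d + 4*sqrt(2))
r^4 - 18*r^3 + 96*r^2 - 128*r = r*(r - 8)^2*(r - 2)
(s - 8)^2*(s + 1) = s^3 - 15*s^2 + 48*s + 64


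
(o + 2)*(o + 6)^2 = o^3 + 14*o^2 + 60*o + 72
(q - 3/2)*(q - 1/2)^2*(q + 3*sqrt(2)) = q^4 - 5*q^3/2 + 3*sqrt(2)*q^3 - 15*sqrt(2)*q^2/2 + 7*q^2/4 - 3*q/8 + 21*sqrt(2)*q/4 - 9*sqrt(2)/8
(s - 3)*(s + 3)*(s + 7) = s^3 + 7*s^2 - 9*s - 63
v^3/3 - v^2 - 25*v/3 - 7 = (v/3 + 1)*(v - 7)*(v + 1)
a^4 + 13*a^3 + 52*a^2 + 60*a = a*(a + 2)*(a + 5)*(a + 6)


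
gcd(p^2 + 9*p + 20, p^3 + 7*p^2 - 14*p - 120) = p + 5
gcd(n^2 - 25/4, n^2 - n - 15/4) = n - 5/2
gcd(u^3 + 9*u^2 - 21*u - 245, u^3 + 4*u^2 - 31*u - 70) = u^2 + 2*u - 35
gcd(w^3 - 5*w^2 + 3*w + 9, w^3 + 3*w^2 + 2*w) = w + 1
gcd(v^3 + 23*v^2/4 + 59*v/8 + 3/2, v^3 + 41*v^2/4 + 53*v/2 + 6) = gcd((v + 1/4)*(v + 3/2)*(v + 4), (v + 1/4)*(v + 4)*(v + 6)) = v^2 + 17*v/4 + 1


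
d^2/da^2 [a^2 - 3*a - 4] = 2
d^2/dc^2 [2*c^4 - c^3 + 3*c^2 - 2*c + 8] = 24*c^2 - 6*c + 6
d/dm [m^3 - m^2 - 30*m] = 3*m^2 - 2*m - 30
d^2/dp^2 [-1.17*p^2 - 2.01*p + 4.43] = -2.34000000000000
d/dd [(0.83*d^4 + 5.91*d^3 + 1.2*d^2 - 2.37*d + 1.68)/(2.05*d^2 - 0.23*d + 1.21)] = (3.403*d^5 + 11.5428*d^4 + 1.2986*d^3 + 26.0358*d^2 - 3.984*d - 2.4813)/(4.2025*d^4 - 0.943*d^3 + 5.0139*d^2 - 0.5566*d + 1.4641)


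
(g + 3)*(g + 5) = g^2 + 8*g + 15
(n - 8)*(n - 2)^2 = n^3 - 12*n^2 + 36*n - 32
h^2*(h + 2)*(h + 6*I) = h^4 + 2*h^3 + 6*I*h^3 + 12*I*h^2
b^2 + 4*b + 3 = (b + 1)*(b + 3)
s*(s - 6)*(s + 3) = s^3 - 3*s^2 - 18*s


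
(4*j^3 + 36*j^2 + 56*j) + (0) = 4*j^3 + 36*j^2 + 56*j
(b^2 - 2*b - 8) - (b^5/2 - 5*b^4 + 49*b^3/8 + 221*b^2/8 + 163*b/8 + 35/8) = -b^5/2 + 5*b^4 - 49*b^3/8 - 213*b^2/8 - 179*b/8 - 99/8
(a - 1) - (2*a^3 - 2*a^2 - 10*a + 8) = -2*a^3 + 2*a^2 + 11*a - 9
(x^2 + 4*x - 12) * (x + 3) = x^3 + 7*x^2 - 36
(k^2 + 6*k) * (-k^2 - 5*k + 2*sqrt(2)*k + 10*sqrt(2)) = -k^4 - 11*k^3 + 2*sqrt(2)*k^3 - 30*k^2 + 22*sqrt(2)*k^2 + 60*sqrt(2)*k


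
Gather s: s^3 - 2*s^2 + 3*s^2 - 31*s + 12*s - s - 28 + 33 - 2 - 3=s^3 + s^2 - 20*s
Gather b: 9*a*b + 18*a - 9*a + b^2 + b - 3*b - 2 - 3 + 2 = 9*a + b^2 + b*(9*a - 2) - 3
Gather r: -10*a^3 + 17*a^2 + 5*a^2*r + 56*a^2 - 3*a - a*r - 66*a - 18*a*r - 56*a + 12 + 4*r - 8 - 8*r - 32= -10*a^3 + 73*a^2 - 125*a + r*(5*a^2 - 19*a - 4) - 28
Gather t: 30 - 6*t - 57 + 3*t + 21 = -3*t - 6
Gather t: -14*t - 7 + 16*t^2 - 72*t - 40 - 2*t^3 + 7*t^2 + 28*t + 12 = -2*t^3 + 23*t^2 - 58*t - 35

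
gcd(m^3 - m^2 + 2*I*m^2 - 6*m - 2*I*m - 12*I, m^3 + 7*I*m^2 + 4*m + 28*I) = m + 2*I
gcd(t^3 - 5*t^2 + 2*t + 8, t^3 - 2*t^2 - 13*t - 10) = t + 1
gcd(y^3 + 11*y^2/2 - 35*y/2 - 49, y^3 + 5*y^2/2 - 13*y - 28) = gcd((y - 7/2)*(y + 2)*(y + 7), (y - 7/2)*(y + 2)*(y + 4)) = y^2 - 3*y/2 - 7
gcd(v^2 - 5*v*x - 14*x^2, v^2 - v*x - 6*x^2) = v + 2*x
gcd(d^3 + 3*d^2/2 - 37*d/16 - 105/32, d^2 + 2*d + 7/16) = d + 7/4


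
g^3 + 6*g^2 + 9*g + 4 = (g + 1)^2*(g + 4)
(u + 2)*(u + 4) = u^2 + 6*u + 8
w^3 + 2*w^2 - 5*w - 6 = (w - 2)*(w + 1)*(w + 3)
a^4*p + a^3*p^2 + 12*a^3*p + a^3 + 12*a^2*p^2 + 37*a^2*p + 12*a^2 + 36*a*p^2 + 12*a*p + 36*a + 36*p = (a + 6)^2*(a + p)*(a*p + 1)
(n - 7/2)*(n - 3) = n^2 - 13*n/2 + 21/2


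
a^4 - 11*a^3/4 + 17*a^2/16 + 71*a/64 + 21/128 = (a - 7/4)*(a - 3/2)*(a + 1/4)^2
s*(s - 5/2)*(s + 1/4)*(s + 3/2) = s^4 - 3*s^3/4 - 4*s^2 - 15*s/16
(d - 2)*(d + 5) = d^2 + 3*d - 10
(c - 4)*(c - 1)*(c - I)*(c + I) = c^4 - 5*c^3 + 5*c^2 - 5*c + 4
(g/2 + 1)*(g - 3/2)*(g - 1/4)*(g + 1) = g^4/2 + 5*g^3/8 - 23*g^2/16 - 19*g/16 + 3/8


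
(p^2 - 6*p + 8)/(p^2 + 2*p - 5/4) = 4*(p^2 - 6*p + 8)/(4*p^2 + 8*p - 5)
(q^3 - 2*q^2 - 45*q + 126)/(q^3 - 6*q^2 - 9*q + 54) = (q + 7)/(q + 3)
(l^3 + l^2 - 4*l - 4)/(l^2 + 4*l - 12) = (l^2 + 3*l + 2)/(l + 6)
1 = 1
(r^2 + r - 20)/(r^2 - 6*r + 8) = (r + 5)/(r - 2)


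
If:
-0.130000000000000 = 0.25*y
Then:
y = -0.52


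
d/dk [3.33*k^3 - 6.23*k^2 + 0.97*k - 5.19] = 9.99*k^2 - 12.46*k + 0.97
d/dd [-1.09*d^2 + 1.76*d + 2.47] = 1.76 - 2.18*d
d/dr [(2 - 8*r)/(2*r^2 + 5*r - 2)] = 2*(8*r^2 - 4*r + 3)/(4*r^4 + 20*r^3 + 17*r^2 - 20*r + 4)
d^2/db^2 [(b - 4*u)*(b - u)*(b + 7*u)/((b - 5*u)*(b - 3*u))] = u^2*(68*b^3 - 732*b^2*u + 2796*b*u^2 - 3796*u^3)/(b^6 - 24*b^5*u + 237*b^4*u^2 - 1232*b^3*u^3 + 3555*b^2*u^4 - 5400*b*u^5 + 3375*u^6)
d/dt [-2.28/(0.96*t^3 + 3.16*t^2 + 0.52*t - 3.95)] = (6.5664*t^2 + 14.4096*t + 1.1856)/(0.96*t^3 + 3.16*t^2 + 0.52*t - 3.95)^2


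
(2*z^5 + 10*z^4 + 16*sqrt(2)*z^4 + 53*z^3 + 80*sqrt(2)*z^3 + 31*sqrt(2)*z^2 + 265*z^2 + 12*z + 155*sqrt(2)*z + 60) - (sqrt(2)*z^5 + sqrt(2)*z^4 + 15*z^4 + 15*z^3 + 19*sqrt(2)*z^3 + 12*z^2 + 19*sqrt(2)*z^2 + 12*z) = -sqrt(2)*z^5 + 2*z^5 - 5*z^4 + 15*sqrt(2)*z^4 + 38*z^3 + 61*sqrt(2)*z^3 + 12*sqrt(2)*z^2 + 253*z^2 + 155*sqrt(2)*z + 60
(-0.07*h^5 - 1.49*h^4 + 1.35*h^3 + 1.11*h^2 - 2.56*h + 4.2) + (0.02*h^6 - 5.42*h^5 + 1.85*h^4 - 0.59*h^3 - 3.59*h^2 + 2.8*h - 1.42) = 0.02*h^6 - 5.49*h^5 + 0.36*h^4 + 0.76*h^3 - 2.48*h^2 + 0.24*h + 2.78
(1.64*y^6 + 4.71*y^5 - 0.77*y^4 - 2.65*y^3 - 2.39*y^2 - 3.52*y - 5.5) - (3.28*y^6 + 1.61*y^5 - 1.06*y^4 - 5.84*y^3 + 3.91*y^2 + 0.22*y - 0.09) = -1.64*y^6 + 3.1*y^5 + 0.29*y^4 + 3.19*y^3 - 6.3*y^2 - 3.74*y - 5.41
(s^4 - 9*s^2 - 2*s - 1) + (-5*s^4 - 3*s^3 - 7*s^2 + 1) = -4*s^4 - 3*s^3 - 16*s^2 - 2*s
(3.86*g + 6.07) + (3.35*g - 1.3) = 7.21*g + 4.77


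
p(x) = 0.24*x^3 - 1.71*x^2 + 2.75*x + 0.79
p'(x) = 0.72*x^2 - 3.42*x + 2.75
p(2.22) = 1.09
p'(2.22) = -1.29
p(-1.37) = -6.80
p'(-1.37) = 8.79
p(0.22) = 1.31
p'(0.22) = 2.03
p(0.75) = 1.99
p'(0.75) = 0.59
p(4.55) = 0.51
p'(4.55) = 2.09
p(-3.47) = -39.37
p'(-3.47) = 23.29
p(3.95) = -0.24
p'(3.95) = 0.47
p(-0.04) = 0.68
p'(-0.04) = 2.89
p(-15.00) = -1235.21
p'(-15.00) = 216.05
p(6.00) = 7.57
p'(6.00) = 8.15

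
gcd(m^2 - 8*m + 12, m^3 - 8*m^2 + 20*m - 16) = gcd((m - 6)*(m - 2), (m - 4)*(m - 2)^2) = m - 2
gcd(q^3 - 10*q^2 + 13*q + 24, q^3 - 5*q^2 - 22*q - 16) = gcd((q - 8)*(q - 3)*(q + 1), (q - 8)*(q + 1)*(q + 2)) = q^2 - 7*q - 8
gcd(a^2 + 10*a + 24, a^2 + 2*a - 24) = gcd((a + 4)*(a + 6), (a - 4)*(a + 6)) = a + 6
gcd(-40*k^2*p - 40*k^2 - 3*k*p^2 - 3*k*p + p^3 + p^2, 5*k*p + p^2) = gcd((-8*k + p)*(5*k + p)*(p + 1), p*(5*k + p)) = 5*k + p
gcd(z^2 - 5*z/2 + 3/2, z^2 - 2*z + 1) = z - 1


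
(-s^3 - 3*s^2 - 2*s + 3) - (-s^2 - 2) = -s^3 - 2*s^2 - 2*s + 5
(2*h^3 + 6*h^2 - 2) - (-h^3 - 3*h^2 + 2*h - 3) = 3*h^3 + 9*h^2 - 2*h + 1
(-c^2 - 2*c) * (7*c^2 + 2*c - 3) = -7*c^4 - 16*c^3 - c^2 + 6*c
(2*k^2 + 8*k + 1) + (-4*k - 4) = 2*k^2 + 4*k - 3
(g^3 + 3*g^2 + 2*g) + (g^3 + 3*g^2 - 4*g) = 2*g^3 + 6*g^2 - 2*g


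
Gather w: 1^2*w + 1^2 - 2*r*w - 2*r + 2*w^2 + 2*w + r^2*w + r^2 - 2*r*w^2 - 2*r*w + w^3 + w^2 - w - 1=r^2 - 2*r + w^3 + w^2*(3 - 2*r) + w*(r^2 - 4*r + 2)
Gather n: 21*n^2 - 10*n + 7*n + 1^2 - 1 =21*n^2 - 3*n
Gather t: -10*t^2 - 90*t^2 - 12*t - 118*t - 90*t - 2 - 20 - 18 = -100*t^2 - 220*t - 40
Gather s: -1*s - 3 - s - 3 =-2*s - 6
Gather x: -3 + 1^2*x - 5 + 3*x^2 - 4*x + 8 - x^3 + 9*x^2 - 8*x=-x^3 + 12*x^2 - 11*x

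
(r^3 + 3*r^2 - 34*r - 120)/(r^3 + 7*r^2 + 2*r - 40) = (r - 6)/(r - 2)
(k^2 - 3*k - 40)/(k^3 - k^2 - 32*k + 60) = (k^2 - 3*k - 40)/(k^3 - k^2 - 32*k + 60)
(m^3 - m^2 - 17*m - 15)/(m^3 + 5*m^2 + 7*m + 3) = (m - 5)/(m + 1)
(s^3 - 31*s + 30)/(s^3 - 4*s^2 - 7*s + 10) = (s + 6)/(s + 2)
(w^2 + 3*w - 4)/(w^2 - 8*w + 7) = (w + 4)/(w - 7)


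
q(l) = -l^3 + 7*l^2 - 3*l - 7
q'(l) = -3*l^2 + 14*l - 3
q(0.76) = -5.68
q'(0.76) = 5.91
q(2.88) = 18.53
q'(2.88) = 12.44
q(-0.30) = -5.44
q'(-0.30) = -7.47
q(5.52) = 21.54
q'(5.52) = -17.13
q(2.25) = 10.30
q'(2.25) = 13.31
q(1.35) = -0.75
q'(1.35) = 10.43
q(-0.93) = 2.65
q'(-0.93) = -18.61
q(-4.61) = 253.57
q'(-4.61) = -131.30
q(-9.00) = 1316.00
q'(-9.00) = -372.00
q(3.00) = 20.00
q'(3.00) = 12.00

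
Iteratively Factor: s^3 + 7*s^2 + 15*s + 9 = (s + 1)*(s^2 + 6*s + 9) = (s + 1)*(s + 3)*(s + 3)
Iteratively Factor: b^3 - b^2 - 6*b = (b - 3)*(b^2 + 2*b) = b*(b - 3)*(b + 2)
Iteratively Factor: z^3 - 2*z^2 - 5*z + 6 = (z + 2)*(z^2 - 4*z + 3) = (z - 1)*(z + 2)*(z - 3)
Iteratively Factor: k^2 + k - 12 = (k + 4)*(k - 3)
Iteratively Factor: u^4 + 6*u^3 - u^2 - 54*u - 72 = (u + 4)*(u^3 + 2*u^2 - 9*u - 18) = (u + 2)*(u + 4)*(u^2 - 9) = (u - 3)*(u + 2)*(u + 4)*(u + 3)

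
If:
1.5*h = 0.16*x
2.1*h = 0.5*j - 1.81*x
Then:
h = 0.106666666666667*x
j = 4.068*x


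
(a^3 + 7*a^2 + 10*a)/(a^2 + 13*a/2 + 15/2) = 2*a*(a + 2)/(2*a + 3)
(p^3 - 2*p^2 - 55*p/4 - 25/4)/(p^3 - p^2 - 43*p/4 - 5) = (p - 5)/(p - 4)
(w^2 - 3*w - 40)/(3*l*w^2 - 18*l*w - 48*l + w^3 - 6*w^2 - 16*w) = (w + 5)/(3*l*w + 6*l + w^2 + 2*w)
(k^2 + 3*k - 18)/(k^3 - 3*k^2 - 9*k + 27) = (k + 6)/(k^2 - 9)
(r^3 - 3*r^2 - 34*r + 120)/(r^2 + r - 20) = (r^2 + r - 30)/(r + 5)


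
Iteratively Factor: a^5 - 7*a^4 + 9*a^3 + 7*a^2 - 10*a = (a - 2)*(a^4 - 5*a^3 - a^2 + 5*a) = (a - 2)*(a + 1)*(a^3 - 6*a^2 + 5*a) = a*(a - 2)*(a + 1)*(a^2 - 6*a + 5) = a*(a - 5)*(a - 2)*(a + 1)*(a - 1)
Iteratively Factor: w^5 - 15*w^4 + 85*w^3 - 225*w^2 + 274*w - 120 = (w - 3)*(w^4 - 12*w^3 + 49*w^2 - 78*w + 40) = (w - 3)*(w - 1)*(w^3 - 11*w^2 + 38*w - 40) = (w - 3)*(w - 2)*(w - 1)*(w^2 - 9*w + 20) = (w - 5)*(w - 3)*(w - 2)*(w - 1)*(w - 4)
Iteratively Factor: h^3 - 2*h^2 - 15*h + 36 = (h + 4)*(h^2 - 6*h + 9) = (h - 3)*(h + 4)*(h - 3)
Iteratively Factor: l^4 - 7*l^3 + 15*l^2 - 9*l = (l - 3)*(l^3 - 4*l^2 + 3*l) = (l - 3)*(l - 1)*(l^2 - 3*l) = (l - 3)^2*(l - 1)*(l)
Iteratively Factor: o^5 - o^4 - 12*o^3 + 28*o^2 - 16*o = (o - 2)*(o^4 + o^3 - 10*o^2 + 8*o) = (o - 2)^2*(o^3 + 3*o^2 - 4*o) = (o - 2)^2*(o - 1)*(o^2 + 4*o) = (o - 2)^2*(o - 1)*(o + 4)*(o)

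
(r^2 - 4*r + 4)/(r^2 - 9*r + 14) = (r - 2)/(r - 7)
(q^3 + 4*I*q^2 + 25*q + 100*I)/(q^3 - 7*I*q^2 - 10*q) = (q^2 + 9*I*q - 20)/(q*(q - 2*I))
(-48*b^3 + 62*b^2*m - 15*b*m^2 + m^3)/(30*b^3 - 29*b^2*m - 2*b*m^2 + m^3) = (-8*b + m)/(5*b + m)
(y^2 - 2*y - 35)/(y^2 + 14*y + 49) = (y^2 - 2*y - 35)/(y^2 + 14*y + 49)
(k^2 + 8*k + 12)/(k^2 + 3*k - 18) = (k + 2)/(k - 3)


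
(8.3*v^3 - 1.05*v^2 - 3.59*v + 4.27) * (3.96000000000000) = 32.868*v^3 - 4.158*v^2 - 14.2164*v + 16.9092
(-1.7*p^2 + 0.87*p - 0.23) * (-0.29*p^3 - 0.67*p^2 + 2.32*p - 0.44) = 0.493*p^5 + 0.8867*p^4 - 4.4602*p^3 + 2.9205*p^2 - 0.9164*p + 0.1012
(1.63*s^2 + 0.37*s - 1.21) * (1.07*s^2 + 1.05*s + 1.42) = 1.7441*s^4 + 2.1074*s^3 + 1.4084*s^2 - 0.7451*s - 1.7182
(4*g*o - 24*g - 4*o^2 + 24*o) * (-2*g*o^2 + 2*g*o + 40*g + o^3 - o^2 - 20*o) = -8*g^2*o^3 + 56*g^2*o^2 + 112*g^2*o - 960*g^2 + 12*g*o^4 - 84*g*o^3 - 168*g*o^2 + 1440*g*o - 4*o^5 + 28*o^4 + 56*o^3 - 480*o^2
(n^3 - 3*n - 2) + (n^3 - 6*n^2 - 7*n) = 2*n^3 - 6*n^2 - 10*n - 2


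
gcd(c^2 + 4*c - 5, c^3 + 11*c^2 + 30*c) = c + 5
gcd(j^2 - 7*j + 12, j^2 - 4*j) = j - 4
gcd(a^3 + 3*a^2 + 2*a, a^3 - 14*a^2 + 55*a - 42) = 1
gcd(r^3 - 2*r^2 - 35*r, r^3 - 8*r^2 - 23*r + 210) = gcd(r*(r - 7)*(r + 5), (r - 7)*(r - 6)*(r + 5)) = r^2 - 2*r - 35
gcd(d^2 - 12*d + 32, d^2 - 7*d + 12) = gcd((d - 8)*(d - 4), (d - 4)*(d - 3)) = d - 4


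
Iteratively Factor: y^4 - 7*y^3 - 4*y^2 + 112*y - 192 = (y + 4)*(y^3 - 11*y^2 + 40*y - 48) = (y - 4)*(y + 4)*(y^2 - 7*y + 12) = (y - 4)*(y - 3)*(y + 4)*(y - 4)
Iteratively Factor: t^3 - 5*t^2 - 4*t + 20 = (t - 2)*(t^2 - 3*t - 10) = (t - 5)*(t - 2)*(t + 2)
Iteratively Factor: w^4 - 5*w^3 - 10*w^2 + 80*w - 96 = (w - 3)*(w^3 - 2*w^2 - 16*w + 32) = (w - 4)*(w - 3)*(w^2 + 2*w - 8) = (w - 4)*(w - 3)*(w - 2)*(w + 4)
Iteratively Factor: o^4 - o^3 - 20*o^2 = (o)*(o^3 - o^2 - 20*o) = o*(o + 4)*(o^2 - 5*o) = o^2*(o + 4)*(o - 5)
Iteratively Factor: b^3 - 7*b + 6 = (b + 3)*(b^2 - 3*b + 2) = (b - 2)*(b + 3)*(b - 1)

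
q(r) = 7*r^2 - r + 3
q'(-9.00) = -127.00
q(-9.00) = 579.00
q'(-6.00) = -85.00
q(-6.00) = 261.00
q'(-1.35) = -19.90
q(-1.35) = 17.11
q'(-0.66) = -10.24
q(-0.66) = 6.71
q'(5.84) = 80.76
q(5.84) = 235.90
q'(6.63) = 91.82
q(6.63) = 304.07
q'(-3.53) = -50.42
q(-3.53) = 93.76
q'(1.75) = 23.50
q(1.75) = 22.69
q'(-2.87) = -41.18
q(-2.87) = 63.53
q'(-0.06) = -1.84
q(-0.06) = 3.09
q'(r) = 14*r - 1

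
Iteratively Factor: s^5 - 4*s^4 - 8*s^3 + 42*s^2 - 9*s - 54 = (s - 2)*(s^4 - 2*s^3 - 12*s^2 + 18*s + 27) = (s - 2)*(s + 1)*(s^3 - 3*s^2 - 9*s + 27) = (s - 2)*(s + 1)*(s + 3)*(s^2 - 6*s + 9) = (s - 3)*(s - 2)*(s + 1)*(s + 3)*(s - 3)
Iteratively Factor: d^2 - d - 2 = (d + 1)*(d - 2)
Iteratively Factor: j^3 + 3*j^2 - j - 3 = (j - 1)*(j^2 + 4*j + 3) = (j - 1)*(j + 1)*(j + 3)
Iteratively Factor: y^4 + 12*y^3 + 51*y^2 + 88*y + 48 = (y + 1)*(y^3 + 11*y^2 + 40*y + 48) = (y + 1)*(y + 4)*(y^2 + 7*y + 12) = (y + 1)*(y + 4)^2*(y + 3)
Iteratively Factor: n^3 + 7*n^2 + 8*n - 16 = (n + 4)*(n^2 + 3*n - 4) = (n + 4)^2*(n - 1)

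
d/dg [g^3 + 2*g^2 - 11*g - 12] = 3*g^2 + 4*g - 11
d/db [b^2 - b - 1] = 2*b - 1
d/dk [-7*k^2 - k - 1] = -14*k - 1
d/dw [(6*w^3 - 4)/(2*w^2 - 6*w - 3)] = 2*(6*w^4 - 36*w^3 - 27*w^2 + 8*w - 12)/(4*w^4 - 24*w^3 + 24*w^2 + 36*w + 9)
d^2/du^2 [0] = 0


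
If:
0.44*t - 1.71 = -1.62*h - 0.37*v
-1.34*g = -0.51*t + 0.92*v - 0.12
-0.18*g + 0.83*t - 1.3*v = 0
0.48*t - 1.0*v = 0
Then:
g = 0.09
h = 1.02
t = 0.08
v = 0.04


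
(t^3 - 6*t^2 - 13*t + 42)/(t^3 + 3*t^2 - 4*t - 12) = (t - 7)/(t + 2)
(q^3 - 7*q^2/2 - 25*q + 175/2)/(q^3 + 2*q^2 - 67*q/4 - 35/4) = 2*(q - 5)/(2*q + 1)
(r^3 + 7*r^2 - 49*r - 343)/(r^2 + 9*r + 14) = (r^2 - 49)/(r + 2)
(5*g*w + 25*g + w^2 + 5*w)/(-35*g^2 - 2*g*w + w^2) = (w + 5)/(-7*g + w)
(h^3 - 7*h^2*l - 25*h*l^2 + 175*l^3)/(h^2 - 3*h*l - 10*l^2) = (h^2 - 2*h*l - 35*l^2)/(h + 2*l)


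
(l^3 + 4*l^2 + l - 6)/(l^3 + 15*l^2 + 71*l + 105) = (l^2 + l - 2)/(l^2 + 12*l + 35)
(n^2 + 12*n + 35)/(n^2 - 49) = (n + 5)/(n - 7)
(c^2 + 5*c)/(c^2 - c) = (c + 5)/(c - 1)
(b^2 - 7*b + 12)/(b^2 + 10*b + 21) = (b^2 - 7*b + 12)/(b^2 + 10*b + 21)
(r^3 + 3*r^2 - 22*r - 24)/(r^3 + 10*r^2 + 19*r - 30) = (r^2 - 3*r - 4)/(r^2 + 4*r - 5)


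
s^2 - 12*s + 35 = (s - 7)*(s - 5)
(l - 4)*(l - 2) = l^2 - 6*l + 8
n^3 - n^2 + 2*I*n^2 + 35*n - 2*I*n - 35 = (n - 1)*(n - 5*I)*(n + 7*I)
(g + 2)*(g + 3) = g^2 + 5*g + 6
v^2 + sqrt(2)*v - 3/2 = (v - sqrt(2)/2)*(v + 3*sqrt(2)/2)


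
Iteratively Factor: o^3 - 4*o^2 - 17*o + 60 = (o - 5)*(o^2 + o - 12) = (o - 5)*(o - 3)*(o + 4)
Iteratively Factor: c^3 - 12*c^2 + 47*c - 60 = (c - 5)*(c^2 - 7*c + 12) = (c - 5)*(c - 4)*(c - 3)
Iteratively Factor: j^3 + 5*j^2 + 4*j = (j)*(j^2 + 5*j + 4) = j*(j + 1)*(j + 4)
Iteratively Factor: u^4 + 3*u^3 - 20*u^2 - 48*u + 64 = (u + 4)*(u^3 - u^2 - 16*u + 16) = (u - 1)*(u + 4)*(u^2 - 16) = (u - 4)*(u - 1)*(u + 4)*(u + 4)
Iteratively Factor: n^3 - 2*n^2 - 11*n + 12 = (n + 3)*(n^2 - 5*n + 4) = (n - 4)*(n + 3)*(n - 1)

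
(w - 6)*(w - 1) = w^2 - 7*w + 6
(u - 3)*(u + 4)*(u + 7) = u^3 + 8*u^2 - 5*u - 84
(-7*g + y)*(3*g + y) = -21*g^2 - 4*g*y + y^2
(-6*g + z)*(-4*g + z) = 24*g^2 - 10*g*z + z^2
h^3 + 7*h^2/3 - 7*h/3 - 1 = (h - 1)*(h + 1/3)*(h + 3)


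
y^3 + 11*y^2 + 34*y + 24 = (y + 1)*(y + 4)*(y + 6)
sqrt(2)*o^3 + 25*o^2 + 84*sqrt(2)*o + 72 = (o + 6*sqrt(2))^2*(sqrt(2)*o + 1)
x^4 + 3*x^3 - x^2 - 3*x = x*(x - 1)*(x + 1)*(x + 3)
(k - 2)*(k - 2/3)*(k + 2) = k^3 - 2*k^2/3 - 4*k + 8/3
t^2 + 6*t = t*(t + 6)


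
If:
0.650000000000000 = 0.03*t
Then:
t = 21.67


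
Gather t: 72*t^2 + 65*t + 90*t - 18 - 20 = 72*t^2 + 155*t - 38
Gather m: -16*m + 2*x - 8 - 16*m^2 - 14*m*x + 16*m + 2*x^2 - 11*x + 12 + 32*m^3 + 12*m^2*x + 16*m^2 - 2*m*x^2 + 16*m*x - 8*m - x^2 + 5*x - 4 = 32*m^3 + 12*m^2*x + m*(-2*x^2 + 2*x - 8) + x^2 - 4*x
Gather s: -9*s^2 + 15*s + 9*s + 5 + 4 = -9*s^2 + 24*s + 9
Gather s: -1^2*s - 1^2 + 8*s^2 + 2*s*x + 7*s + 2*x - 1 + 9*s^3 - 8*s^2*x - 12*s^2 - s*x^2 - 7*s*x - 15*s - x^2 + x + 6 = 9*s^3 + s^2*(-8*x - 4) + s*(-x^2 - 5*x - 9) - x^2 + 3*x + 4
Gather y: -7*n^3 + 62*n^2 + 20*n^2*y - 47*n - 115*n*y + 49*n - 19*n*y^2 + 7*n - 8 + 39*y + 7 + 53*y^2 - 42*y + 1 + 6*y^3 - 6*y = -7*n^3 + 62*n^2 + 9*n + 6*y^3 + y^2*(53 - 19*n) + y*(20*n^2 - 115*n - 9)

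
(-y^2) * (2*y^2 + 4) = -2*y^4 - 4*y^2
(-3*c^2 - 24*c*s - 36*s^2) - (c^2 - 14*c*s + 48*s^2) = -4*c^2 - 10*c*s - 84*s^2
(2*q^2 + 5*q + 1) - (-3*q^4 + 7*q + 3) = 3*q^4 + 2*q^2 - 2*q - 2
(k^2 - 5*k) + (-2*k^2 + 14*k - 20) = -k^2 + 9*k - 20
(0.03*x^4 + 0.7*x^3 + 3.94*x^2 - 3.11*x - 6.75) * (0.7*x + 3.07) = 0.021*x^5 + 0.5821*x^4 + 4.907*x^3 + 9.9188*x^2 - 14.2727*x - 20.7225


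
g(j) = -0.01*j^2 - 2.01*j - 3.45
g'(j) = -0.02*j - 2.01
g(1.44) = -6.37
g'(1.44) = -2.04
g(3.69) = -11.00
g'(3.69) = -2.08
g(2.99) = -9.55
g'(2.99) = -2.07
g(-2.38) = 1.28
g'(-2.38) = -1.96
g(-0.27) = -2.91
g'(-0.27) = -2.00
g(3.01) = -9.59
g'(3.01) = -2.07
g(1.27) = -6.02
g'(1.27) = -2.04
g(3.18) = -9.94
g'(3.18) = -2.07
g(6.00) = -15.87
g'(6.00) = -2.13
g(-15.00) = 24.45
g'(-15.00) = -1.71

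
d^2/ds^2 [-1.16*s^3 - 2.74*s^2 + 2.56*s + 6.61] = -6.96*s - 5.48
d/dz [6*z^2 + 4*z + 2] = 12*z + 4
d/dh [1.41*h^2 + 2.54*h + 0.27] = 2.82*h + 2.54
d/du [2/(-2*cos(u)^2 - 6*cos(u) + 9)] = -4*(2*cos(u) + 3)*sin(u)/(6*cos(u) + cos(2*u) - 8)^2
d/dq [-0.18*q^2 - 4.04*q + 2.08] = -0.36*q - 4.04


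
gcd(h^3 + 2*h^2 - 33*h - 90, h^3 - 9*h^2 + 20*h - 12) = h - 6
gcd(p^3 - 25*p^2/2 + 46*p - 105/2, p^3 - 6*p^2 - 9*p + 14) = p - 7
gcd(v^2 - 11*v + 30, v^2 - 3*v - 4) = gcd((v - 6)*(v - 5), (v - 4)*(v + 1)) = 1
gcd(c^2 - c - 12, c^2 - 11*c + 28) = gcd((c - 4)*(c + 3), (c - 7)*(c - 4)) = c - 4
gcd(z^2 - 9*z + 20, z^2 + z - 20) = z - 4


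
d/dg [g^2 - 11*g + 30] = 2*g - 11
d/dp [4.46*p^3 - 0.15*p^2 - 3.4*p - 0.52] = 13.38*p^2 - 0.3*p - 3.4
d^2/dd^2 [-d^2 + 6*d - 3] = -2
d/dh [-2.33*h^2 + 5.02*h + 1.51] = 5.02 - 4.66*h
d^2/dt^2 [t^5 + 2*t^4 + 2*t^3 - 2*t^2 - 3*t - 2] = 20*t^3 + 24*t^2 + 12*t - 4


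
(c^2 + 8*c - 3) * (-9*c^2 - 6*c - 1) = -9*c^4 - 78*c^3 - 22*c^2 + 10*c + 3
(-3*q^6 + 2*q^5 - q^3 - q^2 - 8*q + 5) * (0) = 0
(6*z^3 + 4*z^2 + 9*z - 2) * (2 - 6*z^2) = -36*z^5 - 24*z^4 - 42*z^3 + 20*z^2 + 18*z - 4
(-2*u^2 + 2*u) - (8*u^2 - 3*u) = -10*u^2 + 5*u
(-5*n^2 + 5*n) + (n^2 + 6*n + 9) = -4*n^2 + 11*n + 9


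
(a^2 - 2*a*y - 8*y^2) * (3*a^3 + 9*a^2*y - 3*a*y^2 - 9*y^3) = 3*a^5 + 3*a^4*y - 45*a^3*y^2 - 75*a^2*y^3 + 42*a*y^4 + 72*y^5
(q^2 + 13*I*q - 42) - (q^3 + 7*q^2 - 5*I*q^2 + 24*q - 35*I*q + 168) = -q^3 - 6*q^2 + 5*I*q^2 - 24*q + 48*I*q - 210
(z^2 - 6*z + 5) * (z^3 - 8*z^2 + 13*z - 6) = z^5 - 14*z^4 + 66*z^3 - 124*z^2 + 101*z - 30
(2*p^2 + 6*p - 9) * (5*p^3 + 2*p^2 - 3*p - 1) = 10*p^5 + 34*p^4 - 39*p^3 - 38*p^2 + 21*p + 9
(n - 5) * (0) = 0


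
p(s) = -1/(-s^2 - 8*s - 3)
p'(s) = -(2*s + 8)/(-s^2 - 8*s - 3)^2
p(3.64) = 0.02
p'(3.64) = -0.01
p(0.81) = 0.10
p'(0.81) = -0.09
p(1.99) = 0.04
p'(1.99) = -0.02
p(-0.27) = 1.10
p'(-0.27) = -8.95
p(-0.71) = -0.46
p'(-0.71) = -1.39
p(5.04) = 0.01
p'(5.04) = -0.00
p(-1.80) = -0.12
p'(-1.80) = -0.07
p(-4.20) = -0.08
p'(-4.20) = 0.00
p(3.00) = 0.03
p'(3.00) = -0.01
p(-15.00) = 0.01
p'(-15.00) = 0.00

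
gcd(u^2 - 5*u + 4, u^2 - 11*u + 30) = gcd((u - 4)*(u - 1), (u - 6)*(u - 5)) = 1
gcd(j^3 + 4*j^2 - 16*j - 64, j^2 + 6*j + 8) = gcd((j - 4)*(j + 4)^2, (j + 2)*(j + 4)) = j + 4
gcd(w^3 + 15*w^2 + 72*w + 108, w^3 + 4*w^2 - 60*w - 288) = w^2 + 12*w + 36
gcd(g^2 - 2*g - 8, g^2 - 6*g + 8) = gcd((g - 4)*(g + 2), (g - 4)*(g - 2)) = g - 4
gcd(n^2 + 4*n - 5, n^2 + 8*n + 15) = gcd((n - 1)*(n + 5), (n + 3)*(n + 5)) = n + 5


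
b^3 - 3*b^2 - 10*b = b*(b - 5)*(b + 2)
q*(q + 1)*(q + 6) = q^3 + 7*q^2 + 6*q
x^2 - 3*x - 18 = (x - 6)*(x + 3)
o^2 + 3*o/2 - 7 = (o - 2)*(o + 7/2)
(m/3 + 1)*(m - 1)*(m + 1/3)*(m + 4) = m^4/3 + 19*m^3/9 + 7*m^2/3 - 31*m/9 - 4/3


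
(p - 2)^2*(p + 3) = p^3 - p^2 - 8*p + 12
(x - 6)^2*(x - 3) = x^3 - 15*x^2 + 72*x - 108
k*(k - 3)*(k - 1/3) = k^3 - 10*k^2/3 + k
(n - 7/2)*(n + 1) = n^2 - 5*n/2 - 7/2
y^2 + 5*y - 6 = (y - 1)*(y + 6)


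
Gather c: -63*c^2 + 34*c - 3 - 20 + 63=-63*c^2 + 34*c + 40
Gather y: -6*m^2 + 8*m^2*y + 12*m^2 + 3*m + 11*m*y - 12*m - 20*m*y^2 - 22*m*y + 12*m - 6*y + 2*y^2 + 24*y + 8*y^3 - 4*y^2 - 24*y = 6*m^2 + 3*m + 8*y^3 + y^2*(-20*m - 2) + y*(8*m^2 - 11*m - 6)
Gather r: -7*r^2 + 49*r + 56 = -7*r^2 + 49*r + 56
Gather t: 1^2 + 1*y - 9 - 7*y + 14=6 - 6*y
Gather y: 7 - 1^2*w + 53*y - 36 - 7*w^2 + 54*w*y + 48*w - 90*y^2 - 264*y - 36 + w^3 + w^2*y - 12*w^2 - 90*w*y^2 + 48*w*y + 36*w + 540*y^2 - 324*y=w^3 - 19*w^2 + 83*w + y^2*(450 - 90*w) + y*(w^2 + 102*w - 535) - 65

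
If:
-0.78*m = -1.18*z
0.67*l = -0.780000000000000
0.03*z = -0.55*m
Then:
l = -1.16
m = 0.00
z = 0.00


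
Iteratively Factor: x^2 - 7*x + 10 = (x - 2)*(x - 5)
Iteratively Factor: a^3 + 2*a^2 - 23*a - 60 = (a + 4)*(a^2 - 2*a - 15) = (a + 3)*(a + 4)*(a - 5)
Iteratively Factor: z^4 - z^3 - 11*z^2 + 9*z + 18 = (z - 2)*(z^3 + z^2 - 9*z - 9) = (z - 2)*(z + 3)*(z^2 - 2*z - 3) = (z - 2)*(z + 1)*(z + 3)*(z - 3)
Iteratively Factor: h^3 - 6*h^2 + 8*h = (h)*(h^2 - 6*h + 8) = h*(h - 4)*(h - 2)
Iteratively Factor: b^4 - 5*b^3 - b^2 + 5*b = (b - 1)*(b^3 - 4*b^2 - 5*b) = (b - 1)*(b + 1)*(b^2 - 5*b) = b*(b - 1)*(b + 1)*(b - 5)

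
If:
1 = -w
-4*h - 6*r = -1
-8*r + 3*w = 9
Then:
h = 5/2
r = -3/2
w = -1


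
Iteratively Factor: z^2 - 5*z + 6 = (z - 2)*(z - 3)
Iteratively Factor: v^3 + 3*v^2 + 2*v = (v + 2)*(v^2 + v) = (v + 1)*(v + 2)*(v)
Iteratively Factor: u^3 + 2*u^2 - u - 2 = (u + 2)*(u^2 - 1) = (u + 1)*(u + 2)*(u - 1)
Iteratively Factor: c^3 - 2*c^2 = (c)*(c^2 - 2*c) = c^2*(c - 2)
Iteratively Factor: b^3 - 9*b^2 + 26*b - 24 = (b - 3)*(b^2 - 6*b + 8) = (b - 4)*(b - 3)*(b - 2)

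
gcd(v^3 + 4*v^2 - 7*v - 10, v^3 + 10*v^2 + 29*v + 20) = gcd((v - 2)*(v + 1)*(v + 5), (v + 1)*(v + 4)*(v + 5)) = v^2 + 6*v + 5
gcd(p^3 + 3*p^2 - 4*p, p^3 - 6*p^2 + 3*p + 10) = 1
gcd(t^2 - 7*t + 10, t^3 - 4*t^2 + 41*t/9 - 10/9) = t - 2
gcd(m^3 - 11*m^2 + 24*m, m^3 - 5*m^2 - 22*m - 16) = m - 8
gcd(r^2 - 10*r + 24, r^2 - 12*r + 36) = r - 6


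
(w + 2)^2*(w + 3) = w^3 + 7*w^2 + 16*w + 12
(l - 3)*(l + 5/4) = l^2 - 7*l/4 - 15/4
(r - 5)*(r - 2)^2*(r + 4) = r^4 - 5*r^3 - 12*r^2 + 76*r - 80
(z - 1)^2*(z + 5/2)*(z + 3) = z^4 + 7*z^3/2 - 5*z^2/2 - 19*z/2 + 15/2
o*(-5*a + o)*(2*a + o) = -10*a^2*o - 3*a*o^2 + o^3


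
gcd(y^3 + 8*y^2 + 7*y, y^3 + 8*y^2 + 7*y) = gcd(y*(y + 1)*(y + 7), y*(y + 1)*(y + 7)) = y^3 + 8*y^2 + 7*y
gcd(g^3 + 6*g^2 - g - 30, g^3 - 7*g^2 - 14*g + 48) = g^2 + g - 6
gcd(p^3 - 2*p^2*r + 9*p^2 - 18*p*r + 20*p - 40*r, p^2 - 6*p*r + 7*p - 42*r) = 1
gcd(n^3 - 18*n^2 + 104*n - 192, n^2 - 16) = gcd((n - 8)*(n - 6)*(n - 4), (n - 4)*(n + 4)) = n - 4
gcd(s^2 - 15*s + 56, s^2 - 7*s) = s - 7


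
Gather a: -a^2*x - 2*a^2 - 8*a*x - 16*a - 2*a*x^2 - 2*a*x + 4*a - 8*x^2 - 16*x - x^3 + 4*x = a^2*(-x - 2) + a*(-2*x^2 - 10*x - 12) - x^3 - 8*x^2 - 12*x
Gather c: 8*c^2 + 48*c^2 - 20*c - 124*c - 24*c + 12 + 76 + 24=56*c^2 - 168*c + 112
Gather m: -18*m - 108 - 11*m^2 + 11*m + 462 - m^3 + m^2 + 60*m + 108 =-m^3 - 10*m^2 + 53*m + 462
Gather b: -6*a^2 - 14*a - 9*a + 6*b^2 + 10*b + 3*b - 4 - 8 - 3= -6*a^2 - 23*a + 6*b^2 + 13*b - 15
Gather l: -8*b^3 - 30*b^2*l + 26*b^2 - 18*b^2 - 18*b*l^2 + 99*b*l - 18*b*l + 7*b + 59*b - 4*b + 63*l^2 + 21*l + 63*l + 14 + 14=-8*b^3 + 8*b^2 + 62*b + l^2*(63 - 18*b) + l*(-30*b^2 + 81*b + 84) + 28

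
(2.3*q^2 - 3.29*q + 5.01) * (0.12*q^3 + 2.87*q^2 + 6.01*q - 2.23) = 0.276*q^5 + 6.2062*q^4 + 4.9819*q^3 - 10.5232*q^2 + 37.4468*q - 11.1723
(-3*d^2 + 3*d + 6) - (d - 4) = -3*d^2 + 2*d + 10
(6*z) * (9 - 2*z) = -12*z^2 + 54*z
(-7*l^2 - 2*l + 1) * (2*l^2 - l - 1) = -14*l^4 + 3*l^3 + 11*l^2 + l - 1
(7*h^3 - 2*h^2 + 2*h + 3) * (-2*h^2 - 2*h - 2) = -14*h^5 - 10*h^4 - 14*h^3 - 6*h^2 - 10*h - 6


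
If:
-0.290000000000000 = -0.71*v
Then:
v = 0.41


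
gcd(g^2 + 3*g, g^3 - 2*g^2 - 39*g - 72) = g + 3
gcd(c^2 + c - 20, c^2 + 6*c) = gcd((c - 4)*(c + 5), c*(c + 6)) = 1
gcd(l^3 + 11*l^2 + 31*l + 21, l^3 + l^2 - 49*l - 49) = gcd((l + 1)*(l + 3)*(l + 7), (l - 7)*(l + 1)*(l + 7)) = l^2 + 8*l + 7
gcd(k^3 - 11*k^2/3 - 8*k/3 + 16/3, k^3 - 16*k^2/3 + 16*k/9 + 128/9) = k^2 - 8*k/3 - 16/3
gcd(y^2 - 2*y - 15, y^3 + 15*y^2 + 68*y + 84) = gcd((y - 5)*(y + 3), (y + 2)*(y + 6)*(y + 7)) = 1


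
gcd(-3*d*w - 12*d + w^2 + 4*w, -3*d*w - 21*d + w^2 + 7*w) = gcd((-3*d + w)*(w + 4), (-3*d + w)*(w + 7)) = -3*d + w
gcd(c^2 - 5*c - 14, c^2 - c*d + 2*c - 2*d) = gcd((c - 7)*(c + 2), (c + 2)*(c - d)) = c + 2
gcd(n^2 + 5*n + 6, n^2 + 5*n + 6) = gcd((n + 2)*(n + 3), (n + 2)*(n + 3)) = n^2 + 5*n + 6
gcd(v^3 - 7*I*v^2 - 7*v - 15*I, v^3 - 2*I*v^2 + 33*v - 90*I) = v^2 - 8*I*v - 15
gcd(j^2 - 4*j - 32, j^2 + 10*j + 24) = j + 4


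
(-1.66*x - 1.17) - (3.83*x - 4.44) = 3.27 - 5.49*x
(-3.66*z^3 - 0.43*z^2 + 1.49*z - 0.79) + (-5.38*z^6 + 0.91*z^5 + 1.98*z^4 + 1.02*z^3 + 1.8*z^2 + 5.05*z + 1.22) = -5.38*z^6 + 0.91*z^5 + 1.98*z^4 - 2.64*z^3 + 1.37*z^2 + 6.54*z + 0.43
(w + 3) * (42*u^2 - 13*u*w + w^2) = 42*u^2*w + 126*u^2 - 13*u*w^2 - 39*u*w + w^3 + 3*w^2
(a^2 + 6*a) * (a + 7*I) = a^3 + 6*a^2 + 7*I*a^2 + 42*I*a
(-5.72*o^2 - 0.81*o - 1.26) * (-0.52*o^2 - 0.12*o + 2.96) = 2.9744*o^4 + 1.1076*o^3 - 16.1788*o^2 - 2.2464*o - 3.7296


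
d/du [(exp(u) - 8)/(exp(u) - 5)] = 3*exp(u)/(exp(u) - 5)^2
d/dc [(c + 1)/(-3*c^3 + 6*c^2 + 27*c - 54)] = (-c^3 + 2*c^2 + 9*c - (c + 1)*(-3*c^2 + 4*c + 9) - 18)/(3*(c^3 - 2*c^2 - 9*c + 18)^2)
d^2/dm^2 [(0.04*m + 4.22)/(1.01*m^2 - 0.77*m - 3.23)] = ((-0.2424*m - 8.4628)*(-1.01*m^2 + 0.77*m + 3.23) - (0.04*m + 4.22)*(2.02*m - 0.77)*(4.04*m - 1.54))/(-1.01*m^2 + 0.77*m + 3.23)^3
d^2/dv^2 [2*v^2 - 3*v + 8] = 4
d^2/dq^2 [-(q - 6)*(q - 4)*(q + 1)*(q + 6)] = -12*q^2 + 18*q + 80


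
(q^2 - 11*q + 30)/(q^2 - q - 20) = (q - 6)/(q + 4)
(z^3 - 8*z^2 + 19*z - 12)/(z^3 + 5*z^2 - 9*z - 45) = (z^2 - 5*z + 4)/(z^2 + 8*z + 15)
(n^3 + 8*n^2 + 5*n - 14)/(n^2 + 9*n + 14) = n - 1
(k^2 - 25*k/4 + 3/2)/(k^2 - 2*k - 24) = (k - 1/4)/(k + 4)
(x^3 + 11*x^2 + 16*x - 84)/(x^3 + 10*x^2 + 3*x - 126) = (x - 2)/(x - 3)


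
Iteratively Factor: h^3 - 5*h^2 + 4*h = (h)*(h^2 - 5*h + 4) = h*(h - 1)*(h - 4)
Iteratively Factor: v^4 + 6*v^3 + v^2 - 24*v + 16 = (v + 4)*(v^3 + 2*v^2 - 7*v + 4) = (v - 1)*(v + 4)*(v^2 + 3*v - 4) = (v - 1)*(v + 4)^2*(v - 1)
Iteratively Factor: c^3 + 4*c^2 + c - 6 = (c + 2)*(c^2 + 2*c - 3) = (c + 2)*(c + 3)*(c - 1)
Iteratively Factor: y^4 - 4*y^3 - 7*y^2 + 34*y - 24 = (y - 1)*(y^3 - 3*y^2 - 10*y + 24) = (y - 4)*(y - 1)*(y^2 + y - 6) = (y - 4)*(y - 2)*(y - 1)*(y + 3)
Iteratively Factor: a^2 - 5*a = (a - 5)*(a)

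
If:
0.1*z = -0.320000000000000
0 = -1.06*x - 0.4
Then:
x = -0.38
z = -3.20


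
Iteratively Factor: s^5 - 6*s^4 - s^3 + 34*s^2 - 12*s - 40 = (s + 2)*(s^4 - 8*s^3 + 15*s^2 + 4*s - 20) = (s - 2)*(s + 2)*(s^3 - 6*s^2 + 3*s + 10) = (s - 2)*(s + 1)*(s + 2)*(s^2 - 7*s + 10) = (s - 5)*(s - 2)*(s + 1)*(s + 2)*(s - 2)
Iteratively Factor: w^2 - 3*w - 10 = (w + 2)*(w - 5)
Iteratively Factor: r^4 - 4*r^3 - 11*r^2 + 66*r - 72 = (r - 3)*(r^3 - r^2 - 14*r + 24) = (r - 3)^2*(r^2 + 2*r - 8) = (r - 3)^2*(r - 2)*(r + 4)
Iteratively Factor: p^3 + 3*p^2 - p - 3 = (p - 1)*(p^2 + 4*p + 3) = (p - 1)*(p + 3)*(p + 1)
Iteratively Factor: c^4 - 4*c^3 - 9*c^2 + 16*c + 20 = (c + 2)*(c^3 - 6*c^2 + 3*c + 10) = (c + 1)*(c + 2)*(c^2 - 7*c + 10) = (c - 5)*(c + 1)*(c + 2)*(c - 2)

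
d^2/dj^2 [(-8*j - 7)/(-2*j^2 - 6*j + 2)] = ((2*j + 3)^2*(8*j + 7) - (24*j + 31)*(j^2 + 3*j - 1))/(j^2 + 3*j - 1)^3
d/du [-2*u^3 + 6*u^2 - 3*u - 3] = -6*u^2 + 12*u - 3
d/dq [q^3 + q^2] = q*(3*q + 2)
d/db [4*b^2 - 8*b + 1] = 8*b - 8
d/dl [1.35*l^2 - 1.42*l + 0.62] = 2.7*l - 1.42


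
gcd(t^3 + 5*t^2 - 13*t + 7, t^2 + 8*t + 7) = t + 7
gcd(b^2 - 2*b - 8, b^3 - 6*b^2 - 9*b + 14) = b + 2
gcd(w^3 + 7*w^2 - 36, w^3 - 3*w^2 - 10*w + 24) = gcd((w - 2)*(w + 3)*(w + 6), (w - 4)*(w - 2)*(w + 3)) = w^2 + w - 6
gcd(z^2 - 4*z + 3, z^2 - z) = z - 1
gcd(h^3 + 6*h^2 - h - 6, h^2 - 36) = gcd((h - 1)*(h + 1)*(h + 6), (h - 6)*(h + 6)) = h + 6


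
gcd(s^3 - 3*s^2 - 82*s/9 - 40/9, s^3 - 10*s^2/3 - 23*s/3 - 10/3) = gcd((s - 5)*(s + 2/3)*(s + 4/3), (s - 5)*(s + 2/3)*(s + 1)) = s^2 - 13*s/3 - 10/3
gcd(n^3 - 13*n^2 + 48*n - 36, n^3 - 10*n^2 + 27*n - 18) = n^2 - 7*n + 6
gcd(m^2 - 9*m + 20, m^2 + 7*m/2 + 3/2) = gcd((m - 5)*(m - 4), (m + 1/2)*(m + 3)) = 1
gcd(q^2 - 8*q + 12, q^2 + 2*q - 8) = q - 2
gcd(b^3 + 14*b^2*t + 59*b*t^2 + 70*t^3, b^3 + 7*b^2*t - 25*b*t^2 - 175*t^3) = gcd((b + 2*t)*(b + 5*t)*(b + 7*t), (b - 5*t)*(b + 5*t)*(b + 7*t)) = b^2 + 12*b*t + 35*t^2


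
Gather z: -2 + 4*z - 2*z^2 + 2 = -2*z^2 + 4*z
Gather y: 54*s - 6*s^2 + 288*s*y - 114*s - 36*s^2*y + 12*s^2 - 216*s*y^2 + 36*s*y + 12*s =6*s^2 - 216*s*y^2 - 48*s + y*(-36*s^2 + 324*s)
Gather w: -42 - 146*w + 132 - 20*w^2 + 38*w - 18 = -20*w^2 - 108*w + 72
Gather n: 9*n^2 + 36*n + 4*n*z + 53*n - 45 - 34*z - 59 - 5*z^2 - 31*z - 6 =9*n^2 + n*(4*z + 89) - 5*z^2 - 65*z - 110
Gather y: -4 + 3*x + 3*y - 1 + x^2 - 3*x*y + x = x^2 + 4*x + y*(3 - 3*x) - 5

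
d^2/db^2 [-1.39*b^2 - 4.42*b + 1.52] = -2.78000000000000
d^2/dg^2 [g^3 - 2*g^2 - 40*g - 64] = 6*g - 4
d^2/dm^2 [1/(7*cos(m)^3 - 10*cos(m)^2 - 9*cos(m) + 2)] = ((-15*cos(m) - 80*cos(2*m) + 63*cos(3*m))*(7*cos(m)^3 - 10*cos(m)^2 - 9*cos(m) + 2)/4 + 2*(-21*cos(m)^2 + 20*cos(m) + 9)^2*sin(m)^2)/(7*cos(m)^3 - 10*cos(m)^2 - 9*cos(m) + 2)^3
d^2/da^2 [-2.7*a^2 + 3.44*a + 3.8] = -5.40000000000000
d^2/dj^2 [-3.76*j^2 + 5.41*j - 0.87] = -7.52000000000000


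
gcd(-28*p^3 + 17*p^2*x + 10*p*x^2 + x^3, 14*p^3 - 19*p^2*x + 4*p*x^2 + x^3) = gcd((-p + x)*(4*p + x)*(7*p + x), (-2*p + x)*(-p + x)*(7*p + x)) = -7*p^2 + 6*p*x + x^2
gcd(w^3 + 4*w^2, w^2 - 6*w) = w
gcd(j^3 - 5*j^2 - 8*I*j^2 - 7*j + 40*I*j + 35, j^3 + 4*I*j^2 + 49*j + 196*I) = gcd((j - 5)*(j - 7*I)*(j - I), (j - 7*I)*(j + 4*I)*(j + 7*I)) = j - 7*I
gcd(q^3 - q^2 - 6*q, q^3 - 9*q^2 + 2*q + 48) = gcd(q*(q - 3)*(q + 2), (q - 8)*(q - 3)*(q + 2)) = q^2 - q - 6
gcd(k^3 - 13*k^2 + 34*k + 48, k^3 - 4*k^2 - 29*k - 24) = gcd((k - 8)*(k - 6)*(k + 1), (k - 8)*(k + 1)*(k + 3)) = k^2 - 7*k - 8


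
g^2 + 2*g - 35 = (g - 5)*(g + 7)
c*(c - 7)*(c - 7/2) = c^3 - 21*c^2/2 + 49*c/2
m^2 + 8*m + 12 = (m + 2)*(m + 6)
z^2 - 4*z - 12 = (z - 6)*(z + 2)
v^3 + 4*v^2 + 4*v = v*(v + 2)^2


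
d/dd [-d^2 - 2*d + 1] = -2*d - 2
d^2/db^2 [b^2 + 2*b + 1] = 2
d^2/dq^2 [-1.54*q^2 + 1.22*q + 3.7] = -3.08000000000000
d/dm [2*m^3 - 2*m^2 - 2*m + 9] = 6*m^2 - 4*m - 2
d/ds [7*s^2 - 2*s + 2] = 14*s - 2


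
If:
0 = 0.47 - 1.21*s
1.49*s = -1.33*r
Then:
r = -0.44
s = 0.39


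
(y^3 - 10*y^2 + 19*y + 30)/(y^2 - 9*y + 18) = (y^2 - 4*y - 5)/(y - 3)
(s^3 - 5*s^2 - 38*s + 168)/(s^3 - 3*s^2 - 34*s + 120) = (s - 7)/(s - 5)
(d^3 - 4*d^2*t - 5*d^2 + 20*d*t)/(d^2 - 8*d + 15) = d*(d - 4*t)/(d - 3)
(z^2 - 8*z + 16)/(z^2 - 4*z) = (z - 4)/z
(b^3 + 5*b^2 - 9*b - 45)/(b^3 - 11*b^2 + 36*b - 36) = (b^2 + 8*b + 15)/(b^2 - 8*b + 12)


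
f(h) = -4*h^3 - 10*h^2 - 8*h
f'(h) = -12*h^2 - 20*h - 8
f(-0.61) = 2.07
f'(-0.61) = -0.27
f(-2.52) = 20.67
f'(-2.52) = -33.80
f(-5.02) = 294.18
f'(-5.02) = -210.00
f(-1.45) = 2.77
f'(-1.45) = -4.23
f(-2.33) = 14.95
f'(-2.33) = -26.55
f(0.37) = -4.53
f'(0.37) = -17.04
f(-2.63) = 24.64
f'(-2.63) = -38.40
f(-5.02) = 294.18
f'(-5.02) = -210.00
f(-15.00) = 11370.00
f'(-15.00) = -2408.00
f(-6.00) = 552.00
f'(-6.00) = -320.00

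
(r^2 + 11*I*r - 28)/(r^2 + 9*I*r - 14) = (r + 4*I)/(r + 2*I)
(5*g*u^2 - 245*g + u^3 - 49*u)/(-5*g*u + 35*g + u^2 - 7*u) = (5*g*u + 35*g + u^2 + 7*u)/(-5*g + u)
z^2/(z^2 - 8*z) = z/(z - 8)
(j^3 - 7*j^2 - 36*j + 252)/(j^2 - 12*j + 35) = (j^2 - 36)/(j - 5)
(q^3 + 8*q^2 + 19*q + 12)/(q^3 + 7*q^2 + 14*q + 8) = (q + 3)/(q + 2)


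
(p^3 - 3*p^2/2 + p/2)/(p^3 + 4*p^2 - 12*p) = (2*p^2 - 3*p + 1)/(2*(p^2 + 4*p - 12))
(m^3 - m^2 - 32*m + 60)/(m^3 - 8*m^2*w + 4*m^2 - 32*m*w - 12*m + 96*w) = (5 - m)/(-m + 8*w)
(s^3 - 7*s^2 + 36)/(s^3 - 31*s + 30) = (s^3 - 7*s^2 + 36)/(s^3 - 31*s + 30)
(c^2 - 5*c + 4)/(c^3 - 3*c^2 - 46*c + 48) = (c - 4)/(c^2 - 2*c - 48)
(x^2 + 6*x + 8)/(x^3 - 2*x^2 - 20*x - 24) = (x + 4)/(x^2 - 4*x - 12)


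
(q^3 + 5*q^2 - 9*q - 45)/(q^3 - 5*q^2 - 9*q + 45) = (q + 5)/(q - 5)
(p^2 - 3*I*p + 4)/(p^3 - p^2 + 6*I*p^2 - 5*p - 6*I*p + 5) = (p - 4*I)/(p^2 + p*(-1 + 5*I) - 5*I)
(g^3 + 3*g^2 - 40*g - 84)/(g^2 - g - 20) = (-g^3 - 3*g^2 + 40*g + 84)/(-g^2 + g + 20)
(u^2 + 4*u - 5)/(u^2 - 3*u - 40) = (u - 1)/(u - 8)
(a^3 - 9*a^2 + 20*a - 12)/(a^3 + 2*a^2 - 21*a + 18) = (a^2 - 8*a + 12)/(a^2 + 3*a - 18)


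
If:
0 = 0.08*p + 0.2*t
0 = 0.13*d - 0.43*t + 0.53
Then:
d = 3.30769230769231*t - 4.07692307692308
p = -2.5*t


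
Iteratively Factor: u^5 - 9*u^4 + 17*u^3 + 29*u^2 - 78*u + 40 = (u + 2)*(u^4 - 11*u^3 + 39*u^2 - 49*u + 20) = (u - 4)*(u + 2)*(u^3 - 7*u^2 + 11*u - 5) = (u - 5)*(u - 4)*(u + 2)*(u^2 - 2*u + 1) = (u - 5)*(u - 4)*(u - 1)*(u + 2)*(u - 1)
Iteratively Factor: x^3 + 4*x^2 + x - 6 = (x - 1)*(x^2 + 5*x + 6) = (x - 1)*(x + 3)*(x + 2)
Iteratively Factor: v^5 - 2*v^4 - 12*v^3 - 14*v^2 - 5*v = (v - 5)*(v^4 + 3*v^3 + 3*v^2 + v) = (v - 5)*(v + 1)*(v^3 + 2*v^2 + v) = (v - 5)*(v + 1)^2*(v^2 + v) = (v - 5)*(v + 1)^3*(v)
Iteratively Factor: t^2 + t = (t + 1)*(t)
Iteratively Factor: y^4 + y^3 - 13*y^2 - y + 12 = (y + 4)*(y^3 - 3*y^2 - y + 3) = (y + 1)*(y + 4)*(y^2 - 4*y + 3) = (y - 3)*(y + 1)*(y + 4)*(y - 1)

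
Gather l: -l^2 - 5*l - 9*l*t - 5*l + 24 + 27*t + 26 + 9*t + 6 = -l^2 + l*(-9*t - 10) + 36*t + 56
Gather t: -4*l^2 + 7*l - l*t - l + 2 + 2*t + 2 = -4*l^2 + 6*l + t*(2 - l) + 4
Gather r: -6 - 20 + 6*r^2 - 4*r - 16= 6*r^2 - 4*r - 42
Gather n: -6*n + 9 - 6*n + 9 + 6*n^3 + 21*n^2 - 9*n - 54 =6*n^3 + 21*n^2 - 21*n - 36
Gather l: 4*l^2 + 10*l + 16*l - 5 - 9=4*l^2 + 26*l - 14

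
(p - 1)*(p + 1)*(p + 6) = p^3 + 6*p^2 - p - 6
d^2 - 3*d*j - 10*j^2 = (d - 5*j)*(d + 2*j)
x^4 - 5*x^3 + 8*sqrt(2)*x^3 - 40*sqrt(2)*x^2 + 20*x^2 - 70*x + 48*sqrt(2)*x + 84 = (x - 3)*(x - 2)*(x + sqrt(2))*(x + 7*sqrt(2))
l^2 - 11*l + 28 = (l - 7)*(l - 4)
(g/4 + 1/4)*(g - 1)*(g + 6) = g^3/4 + 3*g^2/2 - g/4 - 3/2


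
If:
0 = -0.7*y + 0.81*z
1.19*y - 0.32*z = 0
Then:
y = 0.00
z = 0.00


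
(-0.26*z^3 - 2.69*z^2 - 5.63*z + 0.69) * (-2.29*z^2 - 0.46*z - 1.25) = 0.5954*z^5 + 6.2797*z^4 + 14.4551*z^3 + 4.3722*z^2 + 6.7201*z - 0.8625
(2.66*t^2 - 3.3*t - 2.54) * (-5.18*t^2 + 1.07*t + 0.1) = -13.7788*t^4 + 19.9402*t^3 + 9.8922*t^2 - 3.0478*t - 0.254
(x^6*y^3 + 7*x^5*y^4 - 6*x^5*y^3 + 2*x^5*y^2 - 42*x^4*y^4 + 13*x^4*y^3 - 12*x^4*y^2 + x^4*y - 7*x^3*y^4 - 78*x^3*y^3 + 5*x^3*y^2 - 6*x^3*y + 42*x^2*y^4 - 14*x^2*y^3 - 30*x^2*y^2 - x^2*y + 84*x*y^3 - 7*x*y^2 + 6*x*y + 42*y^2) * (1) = x^6*y^3 + 7*x^5*y^4 - 6*x^5*y^3 + 2*x^5*y^2 - 42*x^4*y^4 + 13*x^4*y^3 - 12*x^4*y^2 + x^4*y - 7*x^3*y^4 - 78*x^3*y^3 + 5*x^3*y^2 - 6*x^3*y + 42*x^2*y^4 - 14*x^2*y^3 - 30*x^2*y^2 - x^2*y + 84*x*y^3 - 7*x*y^2 + 6*x*y + 42*y^2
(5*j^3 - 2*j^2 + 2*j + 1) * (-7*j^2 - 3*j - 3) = -35*j^5 - j^4 - 23*j^3 - 7*j^2 - 9*j - 3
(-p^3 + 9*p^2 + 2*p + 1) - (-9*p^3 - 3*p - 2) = 8*p^3 + 9*p^2 + 5*p + 3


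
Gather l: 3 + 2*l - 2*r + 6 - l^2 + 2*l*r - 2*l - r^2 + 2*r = -l^2 + 2*l*r - r^2 + 9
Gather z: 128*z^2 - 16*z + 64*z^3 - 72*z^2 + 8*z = 64*z^3 + 56*z^2 - 8*z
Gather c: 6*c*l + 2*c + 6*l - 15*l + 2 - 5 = c*(6*l + 2) - 9*l - 3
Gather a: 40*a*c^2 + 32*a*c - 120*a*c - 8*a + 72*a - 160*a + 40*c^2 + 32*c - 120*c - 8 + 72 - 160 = a*(40*c^2 - 88*c - 96) + 40*c^2 - 88*c - 96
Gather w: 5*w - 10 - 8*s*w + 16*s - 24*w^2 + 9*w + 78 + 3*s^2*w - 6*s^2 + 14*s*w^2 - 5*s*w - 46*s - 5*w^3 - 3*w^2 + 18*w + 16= -6*s^2 - 30*s - 5*w^3 + w^2*(14*s - 27) + w*(3*s^2 - 13*s + 32) + 84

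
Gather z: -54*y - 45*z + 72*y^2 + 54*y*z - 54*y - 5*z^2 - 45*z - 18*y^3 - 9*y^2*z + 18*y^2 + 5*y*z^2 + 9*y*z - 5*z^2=-18*y^3 + 90*y^2 - 108*y + z^2*(5*y - 10) + z*(-9*y^2 + 63*y - 90)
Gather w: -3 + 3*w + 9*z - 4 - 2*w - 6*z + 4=w + 3*z - 3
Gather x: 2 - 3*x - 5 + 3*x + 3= 0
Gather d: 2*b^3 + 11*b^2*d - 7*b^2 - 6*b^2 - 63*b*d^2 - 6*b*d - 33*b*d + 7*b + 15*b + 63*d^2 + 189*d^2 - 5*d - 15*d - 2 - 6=2*b^3 - 13*b^2 + 22*b + d^2*(252 - 63*b) + d*(11*b^2 - 39*b - 20) - 8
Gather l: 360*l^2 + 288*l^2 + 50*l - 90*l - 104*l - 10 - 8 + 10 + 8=648*l^2 - 144*l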